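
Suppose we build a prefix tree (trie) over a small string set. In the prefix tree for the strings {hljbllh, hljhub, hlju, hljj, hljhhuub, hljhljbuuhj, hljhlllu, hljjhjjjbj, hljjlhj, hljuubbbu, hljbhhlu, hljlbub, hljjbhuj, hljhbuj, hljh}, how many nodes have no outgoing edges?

Leaves are exactly the stored words that no other stored word extends.
Those words: "hljbhhlu", "hljbllh", "hljhbuj", "hljhhuub", "hljhljbuuhj", "hljhlllu", "hljhub", "hljjbhuj", "hljjhjjjbj", "hljjlhj", "hljlbub", "hljuubbbu"
Leaf count: 12

12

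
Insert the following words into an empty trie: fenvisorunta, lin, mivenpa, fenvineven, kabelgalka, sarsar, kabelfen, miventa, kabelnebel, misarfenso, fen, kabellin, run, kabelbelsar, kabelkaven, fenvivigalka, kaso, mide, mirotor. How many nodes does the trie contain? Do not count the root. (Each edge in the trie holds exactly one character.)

Count nodes per top-level branch (shared prefixes stored once):
  'f'-branch (fen, fenvineven, fenvisorunta, fenvivigalka): 24 nodes
  'k'-branch (kabelbelsar, kabelfen, kabelgalka, kabelkaven, kabellin, kabelnebel, kaso): 34 nodes
  'l'-branch (lin): 3 nodes
  'm'-branch (mide, mirotor, misarfenso, mivenpa, miventa): 24 nodes
  'r'-branch (run): 3 nodes
  's'-branch (sarsar): 6 nodes
Sum: 94

94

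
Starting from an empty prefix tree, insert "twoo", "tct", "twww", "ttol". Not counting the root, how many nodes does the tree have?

11

Trace insertions, counting only characters that open a new branch:
  "twoo" → 4 new (t, w, o, o)
  "tct" → prefix "t" already present; 2 new (c, t)
  "twww" → prefix "tw" already present; 2 new (w, w)
  "ttol" → prefix "t" already present; 3 new (t, o, l)
Total nodes = 4 + 2 + 2 + 3 = 11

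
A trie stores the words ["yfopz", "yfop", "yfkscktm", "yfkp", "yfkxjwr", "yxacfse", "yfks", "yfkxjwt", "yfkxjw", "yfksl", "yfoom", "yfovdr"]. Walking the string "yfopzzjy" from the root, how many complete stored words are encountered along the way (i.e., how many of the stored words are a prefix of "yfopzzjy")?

Traverse "yfopzzjy" character by character; count nodes along the way that are marked as word ends.
Prefixes of the query that are stored words: "yfop", "yfopz"
Count: 2

2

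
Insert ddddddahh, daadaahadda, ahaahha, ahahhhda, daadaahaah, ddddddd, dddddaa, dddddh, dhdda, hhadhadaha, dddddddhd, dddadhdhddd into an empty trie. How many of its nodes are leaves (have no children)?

11

A leaf is a node with no children — equivalently, the end of a word that is not a proper prefix of any other stored word.
Those words: "ahaahha", "ahahhhda", "daadaahaah", "daadaahadda", "dddadhdhddd", "dddddaa", "ddddddahh", "dddddddhd", "dddddh", "dhdda", "hhadhadaha"
Leaf count: 11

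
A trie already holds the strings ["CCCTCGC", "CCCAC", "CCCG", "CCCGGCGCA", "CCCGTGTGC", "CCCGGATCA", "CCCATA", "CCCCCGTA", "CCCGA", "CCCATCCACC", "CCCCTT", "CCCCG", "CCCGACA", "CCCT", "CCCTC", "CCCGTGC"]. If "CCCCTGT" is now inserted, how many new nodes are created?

Walking "CCCCTGT" from the root, the first 5 characters ("CCCCT") follow existing edges; "G" is the first miss.
So 7 − 5 = 2 new nodes.

2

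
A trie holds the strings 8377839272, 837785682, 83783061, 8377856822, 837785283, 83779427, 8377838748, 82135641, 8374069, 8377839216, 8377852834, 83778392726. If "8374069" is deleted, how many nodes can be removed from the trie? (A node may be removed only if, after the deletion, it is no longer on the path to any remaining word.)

4

Walk "8374069" from the leaf back toward the root, removing each node that no remaining word uses.
The suffix "4069" (4 nodes) is used only by "8374069"; the node for "837" still has the child "7", so pruning stops there.
Nodes removed: 4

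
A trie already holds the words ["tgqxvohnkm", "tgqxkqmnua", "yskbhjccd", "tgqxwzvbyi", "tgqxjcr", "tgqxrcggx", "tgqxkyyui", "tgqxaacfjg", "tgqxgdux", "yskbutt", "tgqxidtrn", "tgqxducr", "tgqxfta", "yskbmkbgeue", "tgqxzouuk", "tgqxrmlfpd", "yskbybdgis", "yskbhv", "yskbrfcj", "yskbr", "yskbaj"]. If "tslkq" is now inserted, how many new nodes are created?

4

The longest prefix of "tslkq" already in the trie is "t" (length 1).
New nodes needed: |"tslkq"| − 1 = 5 − 1 = 4.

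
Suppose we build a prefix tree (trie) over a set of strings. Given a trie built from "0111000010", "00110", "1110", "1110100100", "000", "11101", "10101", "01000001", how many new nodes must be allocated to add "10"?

"10" is already a full path in the trie; only an end-marker is added.
No new nodes are needed: 0.

0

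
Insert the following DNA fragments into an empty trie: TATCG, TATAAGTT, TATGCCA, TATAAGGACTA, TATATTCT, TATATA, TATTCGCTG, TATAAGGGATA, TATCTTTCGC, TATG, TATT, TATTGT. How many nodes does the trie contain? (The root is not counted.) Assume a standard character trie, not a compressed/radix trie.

42

Count nodes per top-level branch (shared prefixes stored once):
  'T'-branch (TATAAGGACTA, TATAAGGGATA, TATAAGTT, TATATA, TATATTCT, TATCG, TATCTTTCGC, TATG, TATGCCA, TATT, TATTCGCTG, TATTGT): 42 nodes
Sum: 42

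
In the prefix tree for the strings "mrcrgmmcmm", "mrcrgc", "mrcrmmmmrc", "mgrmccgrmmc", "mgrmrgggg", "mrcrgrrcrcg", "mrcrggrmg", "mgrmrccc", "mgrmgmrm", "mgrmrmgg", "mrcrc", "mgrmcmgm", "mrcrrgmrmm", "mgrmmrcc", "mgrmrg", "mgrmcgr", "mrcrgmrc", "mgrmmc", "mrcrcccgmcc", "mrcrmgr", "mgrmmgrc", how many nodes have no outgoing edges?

Leaves are exactly the stored words that no other stored word extends.
Those words: "mgrmccgrmmc", "mgrmcgr", "mgrmcmgm", "mgrmgmrm", "mgrmmc", "mgrmmgrc", "mgrmmrcc", "mgrmrccc", "mgrmrgggg", "mgrmrmgg", "mrcrcccgmcc", "mrcrgc", "mrcrggrmg", "mrcrgmmcmm", "mrcrgmrc", "mrcrgrrcrcg", "mrcrmgr", "mrcrmmmmrc", "mrcrrgmrmm"
Leaf count: 19

19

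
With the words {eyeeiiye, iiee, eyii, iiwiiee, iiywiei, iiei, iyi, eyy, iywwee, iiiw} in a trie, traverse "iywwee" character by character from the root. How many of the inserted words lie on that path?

1

Check each prefix of "iywwee" against the stored set — each match is an end-marker on the path.
Prefixes of the query that are stored words: "iywwee"
Count: 1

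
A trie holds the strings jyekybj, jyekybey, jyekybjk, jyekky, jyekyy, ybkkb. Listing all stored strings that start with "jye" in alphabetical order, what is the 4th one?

Filter for "jye…" and sort: "jyekky", "jyekybey", "jyekybj", "jyekybjk", "jyekyy"
Position 4: jyekybjk

jyekybjk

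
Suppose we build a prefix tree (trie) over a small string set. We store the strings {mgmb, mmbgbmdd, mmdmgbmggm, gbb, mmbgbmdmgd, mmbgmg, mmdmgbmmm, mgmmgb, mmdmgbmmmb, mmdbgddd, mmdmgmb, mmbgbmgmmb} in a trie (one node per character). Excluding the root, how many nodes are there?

44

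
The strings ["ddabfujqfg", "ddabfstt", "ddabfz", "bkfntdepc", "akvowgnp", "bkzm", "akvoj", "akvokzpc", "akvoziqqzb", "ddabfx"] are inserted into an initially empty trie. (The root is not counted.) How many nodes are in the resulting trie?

45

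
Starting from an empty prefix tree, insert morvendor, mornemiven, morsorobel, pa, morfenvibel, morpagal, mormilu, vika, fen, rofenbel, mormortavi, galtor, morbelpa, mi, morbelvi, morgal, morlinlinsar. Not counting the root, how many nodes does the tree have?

Trace insertions, counting only characters that open a new branch:
  "morvendor" → 9 new (m, o, r, v, e, n, d, o, r)
  "mornemiven" → prefix "mor" already present; 7 new (n, e, m, i, v, e, n)
  "morsorobel" → prefix "mor" already present; 7 new (s, o, r, o, b, e, l)
  "pa" → 2 new (p, a)
  "morfenvibel" → prefix "mor" already present; 8 new (f, e, n, v, i, b, e, l)
  "morpagal" → prefix "mor" already present; 5 new (p, a, g, a, l)
  "mormilu" → prefix "mor" already present; 4 new (m, i, l, u)
  "vika" → 4 new (v, i, k, a)
  "fen" → 3 new (f, e, n)
  "rofenbel" → 8 new (r, o, f, e, n, b, e, l)
  "mormortavi" → prefix "morm" already present; 6 new (o, r, t, a, v, i)
  "galtor" → 6 new (g, a, l, t, o, r)
  "morbelpa" → prefix "mor" already present; 5 new (b, e, l, p, a)
  "mi" → prefix "m" already present; 1 new (i)
  "morbelvi" → prefix "morbel" already present; 2 new (v, i)
  "morgal" → prefix "mor" already present; 3 new (g, a, l)
  "morlinlinsar" → prefix "mor" already present; 9 new (l, i, n, l, i, n, s, a, r)
Total nodes = 9 + 7 + 7 + 2 + 8 + 5 + 4 + 4 + 3 + 8 + 6 + 6 + 5 + 1 + 2 + 3 + 9 = 89

89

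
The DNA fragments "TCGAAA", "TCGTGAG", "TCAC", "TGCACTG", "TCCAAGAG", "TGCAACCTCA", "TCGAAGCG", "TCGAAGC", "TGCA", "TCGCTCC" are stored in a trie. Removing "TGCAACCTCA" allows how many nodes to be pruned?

6

After clearing the end-marker at "TGCAACCTCA", prune upward until reaching a node still needed by another word.
The suffix "ACCTCA" (6 nodes) is used only by "TGCAACCTCA"; the node for "TGCA" still has the child "C", so pruning stops there.
Nodes removed: 6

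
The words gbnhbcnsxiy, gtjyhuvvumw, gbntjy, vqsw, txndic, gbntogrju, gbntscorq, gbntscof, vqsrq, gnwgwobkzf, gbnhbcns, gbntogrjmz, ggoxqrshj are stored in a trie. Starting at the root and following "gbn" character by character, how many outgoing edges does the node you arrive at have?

Follow the path "gbn" to its node, then look at its outgoing edges.
Characters that immediately follow "gbn" among the stored strings: {h, t}.
That node has 2 child edges.

2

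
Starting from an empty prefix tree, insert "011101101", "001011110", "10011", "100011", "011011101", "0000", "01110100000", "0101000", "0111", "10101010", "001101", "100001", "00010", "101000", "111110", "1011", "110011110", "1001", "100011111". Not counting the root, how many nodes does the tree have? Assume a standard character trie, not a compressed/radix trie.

Insert word by word; a character creates a node only if that edge doesn't already exist:
  "011101101" → 9 new (0, 1, 1, 1, 0, 1, 1, 0, 1)
  "001011110" → prefix "0" already present; 8 new (0, 1, 0, 1, 1, 1, 1, 0)
  "10011" → 5 new (1, 0, 0, 1, 1)
  "100011" → prefix "100" already present; 3 new (0, 1, 1)
  "011011101" → prefix "011" already present; 6 new (0, 1, 1, 1, 0, 1)
  "0000" → prefix "00" already present; 2 new (0, 0)
  "01110100000" → prefix "011101" already present; 5 new (0, 0, 0, 0, 0)
  "0101000" → prefix "01" already present; 5 new (0, 1, 0, 0, 0)
  "0111" → prefix "0111" already present; 0 new (none)
  "10101010" → prefix "10" already present; 6 new (1, 0, 1, 0, 1, 0)
  "001101" → prefix "001" already present; 3 new (1, 0, 1)
  "100001" → prefix "1000" already present; 2 new (0, 1)
  "00010" → prefix "000" already present; 2 new (1, 0)
  "101000" → prefix "1010" already present; 2 new (0, 0)
  "111110" → prefix "1" already present; 5 new (1, 1, 1, 1, 0)
  "1011" → prefix "101" already present; 1 new (1)
  "110011110" → prefix "11" already present; 7 new (0, 0, 1, 1, 1, 1, 0)
  "1001" → prefix "1001" already present; 0 new (none)
  "100011111" → prefix "100011" already present; 3 new (1, 1, 1)
Total nodes = 9 + 8 + 5 + 3 + 6 + 2 + 5 + 5 + 0 + 6 + 3 + 2 + 2 + 2 + 5 + 1 + 7 + 0 + 3 = 74

74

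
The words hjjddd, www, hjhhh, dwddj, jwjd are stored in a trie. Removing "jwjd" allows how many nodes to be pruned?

After clearing the end-marker at "jwjd", prune upward until reaching a node still needed by another word.
No other word shares any prefix with "jwjd", so all 4 of its nodes go.
Nodes removed: 4

4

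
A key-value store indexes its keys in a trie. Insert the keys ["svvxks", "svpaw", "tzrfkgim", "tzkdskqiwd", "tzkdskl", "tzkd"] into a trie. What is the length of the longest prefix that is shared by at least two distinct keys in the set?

6

Equivalently: take the maximum, over all pairs, of their longest common prefix length.
e.g. "tzkdskl" and "tzkdskqiwd" share the prefix "tzkdsk" of length 6; no pair shares a longer one.
Longest shared-prefix length: 6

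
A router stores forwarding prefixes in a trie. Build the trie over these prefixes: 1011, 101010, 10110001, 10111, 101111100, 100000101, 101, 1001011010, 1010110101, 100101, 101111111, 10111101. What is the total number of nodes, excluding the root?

39

Count nodes per top-level branch (shared prefixes stored once):
  '1'-branch (100000101, 100101, 1001011010, 101, 101010, 1010110101, 1011, 10110001, 10111, 10111101, 101111100, 101111111): 39 nodes
Sum: 39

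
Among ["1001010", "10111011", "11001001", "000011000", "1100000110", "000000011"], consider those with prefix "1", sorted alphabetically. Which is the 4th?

DFS of the "1" subtree visits, in order: "1001010", "10111011", "1100000110", "11001001"
The 4th is 11001001.

11001001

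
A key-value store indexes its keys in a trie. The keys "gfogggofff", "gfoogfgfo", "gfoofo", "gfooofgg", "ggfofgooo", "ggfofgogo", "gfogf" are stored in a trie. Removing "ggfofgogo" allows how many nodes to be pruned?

A node on "ggfofgogo"'s path can go only if nothing else ends at it or branches off below it.
The suffix "go" (2 nodes) is used only by "ggfofgogo"; the node for "ggfofgo" still has the child "o", so pruning stops there.
Nodes removed: 2

2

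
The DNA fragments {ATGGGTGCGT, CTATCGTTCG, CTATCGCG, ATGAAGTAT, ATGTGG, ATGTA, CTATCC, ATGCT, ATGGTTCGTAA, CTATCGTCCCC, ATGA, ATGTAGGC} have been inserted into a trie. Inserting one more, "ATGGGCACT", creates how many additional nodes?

4

The longest prefix of "ATGGGCACT" already in the trie is "ATGGG" (length 5).
Each of the 4 remaining characters creates one node.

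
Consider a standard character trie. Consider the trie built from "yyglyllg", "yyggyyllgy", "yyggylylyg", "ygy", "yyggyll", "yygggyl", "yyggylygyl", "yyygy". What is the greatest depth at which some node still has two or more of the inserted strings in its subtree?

The deepest shared node is where two words last agree before diverging.
"yyggylygyl" and "yyggylylyg" agree on "yyggyly" (7 characters) before diverging; nothing deeper is shared.
Longest shared-prefix length: 7

7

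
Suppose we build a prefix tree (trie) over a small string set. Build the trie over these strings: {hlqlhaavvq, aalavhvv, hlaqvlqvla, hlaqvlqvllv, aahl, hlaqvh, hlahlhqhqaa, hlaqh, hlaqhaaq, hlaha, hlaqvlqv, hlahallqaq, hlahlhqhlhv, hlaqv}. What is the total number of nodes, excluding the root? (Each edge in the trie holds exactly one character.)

52

Trace insertions, counting only characters that open a new branch:
  "hlqlhaavvq" → 10 new (h, l, q, l, h, a, a, v, v, q)
  "aalavhvv" → 8 new (a, a, l, a, v, h, v, v)
  "hlaqvlqvla" → prefix "hl" already present; 8 new (a, q, v, l, q, v, l, a)
  "hlaqvlqvllv" → prefix "hlaqvlqvl" already present; 2 new (l, v)
  "aahl" → prefix "aa" already present; 2 new (h, l)
  "hlaqvh" → prefix "hlaqv" already present; 1 new (h)
  "hlahlhqhqaa" → prefix "hla" already present; 8 new (h, l, h, q, h, q, a, a)
  "hlaqh" → prefix "hlaq" already present; 1 new (h)
  "hlaqhaaq" → prefix "hlaqh" already present; 3 new (a, a, q)
  "hlaha" → prefix "hlah" already present; 1 new (a)
  "hlaqvlqv" → prefix "hlaqvlqv" already present; 0 new (none)
  "hlahallqaq" → prefix "hlaha" already present; 5 new (l, l, q, a, q)
  "hlahlhqhlhv" → prefix "hlahlhqh" already present; 3 new (l, h, v)
  "hlaqv" → prefix "hlaqv" already present; 0 new (none)
Total nodes = 10 + 8 + 8 + 2 + 2 + 1 + 8 + 1 + 3 + 1 + 0 + 5 + 3 + 0 = 52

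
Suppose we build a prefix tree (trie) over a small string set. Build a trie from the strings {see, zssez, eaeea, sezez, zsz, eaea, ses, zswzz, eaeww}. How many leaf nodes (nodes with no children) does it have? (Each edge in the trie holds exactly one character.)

9

A leaf is a node with no children — equivalently, the end of a word that is not a proper prefix of any other stored word.
Those words: "eaea", "eaeea", "eaeww", "see", "ses", "sezez", "zssez", "zswzz", "zsz"
Leaf count: 9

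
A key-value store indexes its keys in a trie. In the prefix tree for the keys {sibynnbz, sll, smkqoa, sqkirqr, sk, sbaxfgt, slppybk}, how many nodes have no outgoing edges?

7

A leaf is a node with no children — equivalently, the end of a word that is not a proper prefix of any other stored word.
Those words: "sbaxfgt", "sibynnbz", "sk", "sll", "slppybk", "smkqoa", "sqkirqr"
Leaf count: 7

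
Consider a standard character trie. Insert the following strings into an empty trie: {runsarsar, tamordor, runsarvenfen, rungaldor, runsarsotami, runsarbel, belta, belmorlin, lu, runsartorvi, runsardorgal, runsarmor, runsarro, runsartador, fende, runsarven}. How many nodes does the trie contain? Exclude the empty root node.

75

Count nodes per top-level branch (shared prefixes stored once):
  'b'-branch (belmorlin, belta): 11 nodes
  'f'-branch (fende): 5 nodes
  'l'-branch (lu): 2 nodes
  'r'-branch (rungaldor, runsarbel, runsardorgal, runsarmor, runsarro, runsarsar, runsarsotami, runsartador, runsartorvi, runsarven, runsarvenfen): 49 nodes
  't'-branch (tamordor): 8 nodes
Sum: 75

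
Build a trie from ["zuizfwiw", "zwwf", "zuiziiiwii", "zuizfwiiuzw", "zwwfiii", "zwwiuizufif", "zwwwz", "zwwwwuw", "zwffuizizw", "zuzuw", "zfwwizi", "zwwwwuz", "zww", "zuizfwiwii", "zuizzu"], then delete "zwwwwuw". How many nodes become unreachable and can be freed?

A node on "zwwwwuw"'s path can go only if nothing else ends at it or branches off below it.
The suffix "w" (1 node) is used only by "zwwwwuw"; the node for "zwwwwu" still has the child "z", so pruning stops there.
Nodes removed: 1

1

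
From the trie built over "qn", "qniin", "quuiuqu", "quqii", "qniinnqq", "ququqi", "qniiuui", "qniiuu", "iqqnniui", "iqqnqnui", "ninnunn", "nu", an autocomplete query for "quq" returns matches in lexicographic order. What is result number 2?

ququqi

DFS of the "quq" subtree visits, in order: "quqii", "ququqi"
Position 2: ququqi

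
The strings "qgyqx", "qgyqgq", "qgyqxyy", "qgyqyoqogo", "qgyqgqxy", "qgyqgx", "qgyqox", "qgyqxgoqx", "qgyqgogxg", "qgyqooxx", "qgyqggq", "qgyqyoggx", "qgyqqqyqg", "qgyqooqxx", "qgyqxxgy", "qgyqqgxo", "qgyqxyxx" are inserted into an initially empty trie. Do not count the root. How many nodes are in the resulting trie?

52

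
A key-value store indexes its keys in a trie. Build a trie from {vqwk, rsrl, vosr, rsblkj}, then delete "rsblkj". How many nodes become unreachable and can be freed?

4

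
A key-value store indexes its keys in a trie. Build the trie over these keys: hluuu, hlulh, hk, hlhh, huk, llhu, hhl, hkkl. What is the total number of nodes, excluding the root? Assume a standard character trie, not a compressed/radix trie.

20

Trie structure (* marks end of a word):
(root)
├─ h
│  ├─ h
│  │  └─ l *
│  ├─ k *
│  │  └─ k
│  │     └─ l *
│  ├─ l
│  │  ├─ h
│  │  │  └─ h *
│  │  └─ u
│  │     ├─ l
│  │     │  └─ h *
│  │     └─ u
│  │        └─ u *
│  └─ u
│     └─ k *
└─ l
   └─ l
      └─ h
         └─ u *
Counting every labelled node above: 20.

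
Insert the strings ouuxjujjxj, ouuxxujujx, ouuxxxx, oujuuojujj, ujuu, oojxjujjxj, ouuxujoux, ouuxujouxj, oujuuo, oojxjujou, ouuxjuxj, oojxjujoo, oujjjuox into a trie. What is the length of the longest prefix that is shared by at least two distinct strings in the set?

9

Look for the deepest trie node that still has at least two words in its subtree.
e.g. "ouuxujoux" and "ouuxujouxj" share the prefix "ouuxujoux" of length 9; no pair shares a longer one.
Longest shared-prefix length: 9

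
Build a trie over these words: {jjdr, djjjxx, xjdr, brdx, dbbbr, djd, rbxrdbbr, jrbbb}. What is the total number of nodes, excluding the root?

Trace insertions, counting only characters that open a new branch:
  "jjdr" → 4 new (j, j, d, r)
  "djjjxx" → 6 new (d, j, j, j, x, x)
  "xjdr" → 4 new (x, j, d, r)
  "brdx" → 4 new (b, r, d, x)
  "dbbbr" → prefix "d" already present; 4 new (b, b, b, r)
  "djd" → prefix "dj" already present; 1 new (d)
  "rbxrdbbr" → 8 new (r, b, x, r, d, b, b, r)
  "jrbbb" → prefix "j" already present; 4 new (r, b, b, b)
Total nodes = 4 + 6 + 4 + 4 + 4 + 1 + 8 + 4 = 35

35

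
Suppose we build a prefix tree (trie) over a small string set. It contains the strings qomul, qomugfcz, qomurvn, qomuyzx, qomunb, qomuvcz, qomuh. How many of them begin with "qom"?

Walk to "qom"; the words in its subtree are exactly those with that prefix.
Matches: "qomugfcz", "qomuh", "qomul", "qomunb", "qomurvn", "qomuvcz", "qomuyzx"
Count: 7

7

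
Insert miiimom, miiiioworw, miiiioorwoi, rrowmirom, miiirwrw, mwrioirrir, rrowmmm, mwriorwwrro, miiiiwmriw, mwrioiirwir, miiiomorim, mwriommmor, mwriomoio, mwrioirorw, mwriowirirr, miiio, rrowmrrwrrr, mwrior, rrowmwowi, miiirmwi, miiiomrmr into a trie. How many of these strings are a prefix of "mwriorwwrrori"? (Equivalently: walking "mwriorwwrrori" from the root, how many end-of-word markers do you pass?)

Check each prefix of "mwriorwwrrori" against the stored set — each match is an end-marker on the path.
Prefixes of the query that are stored words: "mwrior", "mwriorwwrro"
Count: 2

2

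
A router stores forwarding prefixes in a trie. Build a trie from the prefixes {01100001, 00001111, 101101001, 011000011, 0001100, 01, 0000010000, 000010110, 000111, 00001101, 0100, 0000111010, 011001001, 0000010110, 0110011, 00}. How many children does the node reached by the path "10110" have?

1

Follow the path "10110" to its node, then look at its outgoing edges.
Distinct next characters after "10110": 1.
That node has 1 child edge.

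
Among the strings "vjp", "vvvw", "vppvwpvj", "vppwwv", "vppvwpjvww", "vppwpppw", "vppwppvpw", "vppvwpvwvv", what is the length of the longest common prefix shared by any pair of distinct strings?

Equivalently: take the maximum, over all pairs, of their longest common prefix length.
e.g. "vppvwpvj" and "vppvwpvwvv" share the prefix "vppvwpv" of length 7; no pair shares a longer one.
Longest shared-prefix length: 7

7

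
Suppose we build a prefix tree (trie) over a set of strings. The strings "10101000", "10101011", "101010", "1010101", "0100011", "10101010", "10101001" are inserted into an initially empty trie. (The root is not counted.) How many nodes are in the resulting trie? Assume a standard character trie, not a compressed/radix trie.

Trie structure (* marks end of a word):
(root)
├─ 0
│  └─ 1
│     └─ 0
│        └─ 0
│           └─ 0
│              └─ 1
│                 └─ 1 *
└─ 1
   └─ 0
      └─ 1
         └─ 0
            └─ 1
               └─ 0 *
                  ├─ 0
                  │  ├─ 0 *
                  │  └─ 1 *
                  └─ 1 *
                     ├─ 0 *
                     └─ 1 *
Counting every labelled node above: 19.

19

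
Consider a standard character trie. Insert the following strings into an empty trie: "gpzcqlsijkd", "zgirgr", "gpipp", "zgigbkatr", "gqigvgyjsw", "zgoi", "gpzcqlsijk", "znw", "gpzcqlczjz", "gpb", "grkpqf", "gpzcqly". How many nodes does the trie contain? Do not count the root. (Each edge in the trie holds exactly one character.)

50

For each word, the new-node count is its length minus the longest prefix already in the trie:
  "gpzcqlsijkd" → 11 new (g, p, z, c, q, l, s, i, j, k, d)
  "zgirgr" → 6 new (z, g, i, r, g, r)
  "gpipp" → prefix "gp" already present; 3 new (i, p, p)
  "zgigbkatr" → prefix "zgi" already present; 6 new (g, b, k, a, t, r)
  "gqigvgyjsw" → prefix "g" already present; 9 new (q, i, g, v, g, y, j, s, w)
  "zgoi" → prefix "zg" already present; 2 new (o, i)
  "gpzcqlsijk" → prefix "gpzcqlsijk" already present; 0 new (none)
  "znw" → prefix "z" already present; 2 new (n, w)
  "gpzcqlczjz" → prefix "gpzcql" already present; 4 new (c, z, j, z)
  "gpb" → prefix "gp" already present; 1 new (b)
  "grkpqf" → prefix "g" already present; 5 new (r, k, p, q, f)
  "gpzcqly" → prefix "gpzcql" already present; 1 new (y)
Total nodes = 11 + 6 + 3 + 6 + 9 + 2 + 0 + 2 + 4 + 1 + 5 + 1 = 50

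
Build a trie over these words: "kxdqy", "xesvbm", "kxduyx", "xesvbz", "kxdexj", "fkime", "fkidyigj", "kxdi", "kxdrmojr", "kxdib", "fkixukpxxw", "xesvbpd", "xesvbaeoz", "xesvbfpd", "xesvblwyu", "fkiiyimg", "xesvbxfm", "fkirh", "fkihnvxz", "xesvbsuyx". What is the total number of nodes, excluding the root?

74

Insert word by word; a character creates a node only if that edge doesn't already exist:
  "kxdqy" → 5 new (k, x, d, q, y)
  "xesvbm" → 6 new (x, e, s, v, b, m)
  "kxduyx" → prefix "kxd" already present; 3 new (u, y, x)
  "xesvbz" → prefix "xesvb" already present; 1 new (z)
  "kxdexj" → prefix "kxd" already present; 3 new (e, x, j)
  "fkime" → 5 new (f, k, i, m, e)
  "fkidyigj" → prefix "fki" already present; 5 new (d, y, i, g, j)
  "kxdi" → prefix "kxd" already present; 1 new (i)
  "kxdrmojr" → prefix "kxd" already present; 5 new (r, m, o, j, r)
  "kxdib" → prefix "kxdi" already present; 1 new (b)
  "fkixukpxxw" → prefix "fki" already present; 7 new (x, u, k, p, x, x, w)
  "xesvbpd" → prefix "xesvb" already present; 2 new (p, d)
  "xesvbaeoz" → prefix "xesvb" already present; 4 new (a, e, o, z)
  "xesvbfpd" → prefix "xesvb" already present; 3 new (f, p, d)
  "xesvblwyu" → prefix "xesvb" already present; 4 new (l, w, y, u)
  "fkiiyimg" → prefix "fki" already present; 5 new (i, y, i, m, g)
  "xesvbxfm" → prefix "xesvb" already present; 3 new (x, f, m)
  "fkirh" → prefix "fki" already present; 2 new (r, h)
  "fkihnvxz" → prefix "fki" already present; 5 new (h, n, v, x, z)
  "xesvbsuyx" → prefix "xesvb" already present; 4 new (s, u, y, x)
Total nodes = 5 + 6 + 3 + 1 + 3 + 5 + 5 + 1 + 5 + 1 + 7 + 2 + 4 + 3 + 4 + 5 + 3 + 2 + 5 + 4 = 74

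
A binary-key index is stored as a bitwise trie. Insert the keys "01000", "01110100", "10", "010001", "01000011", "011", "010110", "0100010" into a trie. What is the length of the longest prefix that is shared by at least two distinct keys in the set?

Look for the deepest trie node that still has at least two words in its subtree.
"010001" and "0100010" agree on "010001" (6 characters) before diverging; nothing deeper is shared.
Longest shared-prefix length: 6

6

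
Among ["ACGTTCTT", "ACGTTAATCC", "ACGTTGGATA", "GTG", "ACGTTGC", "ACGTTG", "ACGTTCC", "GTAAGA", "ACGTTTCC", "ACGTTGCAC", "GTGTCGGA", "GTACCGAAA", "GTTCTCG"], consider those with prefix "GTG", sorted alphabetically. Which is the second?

Words with prefix "GTG", in lexicographic order: "GTG", "GTGTCGGA"
Position 2: GTGTCGGA

GTGTCGGA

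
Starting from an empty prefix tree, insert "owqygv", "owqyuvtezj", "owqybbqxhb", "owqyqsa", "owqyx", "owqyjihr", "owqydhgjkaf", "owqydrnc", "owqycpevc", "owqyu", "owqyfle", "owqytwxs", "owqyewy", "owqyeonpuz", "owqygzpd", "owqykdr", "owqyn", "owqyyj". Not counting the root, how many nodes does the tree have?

Insert word by word; a character creates a node only if that edge doesn't already exist:
  "owqygv" → 6 new (o, w, q, y, g, v)
  "owqyuvtezj" → prefix "owqy" already present; 6 new (u, v, t, e, z, j)
  "owqybbqxhb" → prefix "owqy" already present; 6 new (b, b, q, x, h, b)
  "owqyqsa" → prefix "owqy" already present; 3 new (q, s, a)
  "owqyx" → prefix "owqy" already present; 1 new (x)
  "owqyjihr" → prefix "owqy" already present; 4 new (j, i, h, r)
  "owqydhgjkaf" → prefix "owqy" already present; 7 new (d, h, g, j, k, a, f)
  "owqydrnc" → prefix "owqyd" already present; 3 new (r, n, c)
  "owqycpevc" → prefix "owqy" already present; 5 new (c, p, e, v, c)
  "owqyu" → prefix "owqyu" already present; 0 new (none)
  "owqyfle" → prefix "owqy" already present; 3 new (f, l, e)
  "owqytwxs" → prefix "owqy" already present; 4 new (t, w, x, s)
  "owqyewy" → prefix "owqy" already present; 3 new (e, w, y)
  "owqyeonpuz" → prefix "owqye" already present; 5 new (o, n, p, u, z)
  "owqygzpd" → prefix "owqyg" already present; 3 new (z, p, d)
  "owqykdr" → prefix "owqy" already present; 3 new (k, d, r)
  "owqyn" → prefix "owqy" already present; 1 new (n)
  "owqyyj" → prefix "owqy" already present; 2 new (y, j)
Total nodes = 6 + 6 + 6 + 3 + 1 + 4 + 7 + 3 + 5 + 0 + 3 + 4 + 3 + 5 + 3 + 3 + 1 + 2 = 65

65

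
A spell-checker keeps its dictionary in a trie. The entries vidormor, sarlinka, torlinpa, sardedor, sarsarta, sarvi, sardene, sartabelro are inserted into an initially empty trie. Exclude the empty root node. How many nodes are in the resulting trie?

45

Trace insertions, counting only characters that open a new branch:
  "vidormor" → 8 new (v, i, d, o, r, m, o, r)
  "sarlinka" → 8 new (s, a, r, l, i, n, k, a)
  "torlinpa" → 8 new (t, o, r, l, i, n, p, a)
  "sardedor" → prefix "sar" already present; 5 new (d, e, d, o, r)
  "sarsarta" → prefix "sar" already present; 5 new (s, a, r, t, a)
  "sarvi" → prefix "sar" already present; 2 new (v, i)
  "sardene" → prefix "sarde" already present; 2 new (n, e)
  "sartabelro" → prefix "sar" already present; 7 new (t, a, b, e, l, r, o)
Total nodes = 8 + 8 + 8 + 5 + 5 + 2 + 2 + 7 = 45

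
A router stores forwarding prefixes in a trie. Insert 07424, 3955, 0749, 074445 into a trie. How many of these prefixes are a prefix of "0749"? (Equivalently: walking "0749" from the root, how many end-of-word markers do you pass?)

Check each prefix of "0749" against the stored set — each match is an end-marker on the path.
Prefixes of the query that are stored words: "0749"
Count: 1

1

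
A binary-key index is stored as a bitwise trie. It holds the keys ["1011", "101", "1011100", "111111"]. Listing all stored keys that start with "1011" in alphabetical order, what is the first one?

DFS of the "1011" subtree visits, in order: "1011", "1011100"
Position 1: 1011

1011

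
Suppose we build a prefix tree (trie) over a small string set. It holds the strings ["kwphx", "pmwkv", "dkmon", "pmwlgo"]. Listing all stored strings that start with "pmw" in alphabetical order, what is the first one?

Words with prefix "pmw", in lexicographic order: "pmwkv", "pmwlgo"
The 1st is pmwkv.

pmwkv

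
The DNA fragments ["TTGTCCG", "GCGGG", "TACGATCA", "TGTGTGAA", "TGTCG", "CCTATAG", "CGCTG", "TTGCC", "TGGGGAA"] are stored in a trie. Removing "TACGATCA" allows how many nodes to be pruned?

Walk "TACGATCA" from the leaf back toward the root, removing each node that no remaining word uses.
The suffix "ACGATCA" (7 nodes) is used only by "TACGATCA"; the node for "T" still has the child "T", so pruning stops there.
Nodes removed: 7

7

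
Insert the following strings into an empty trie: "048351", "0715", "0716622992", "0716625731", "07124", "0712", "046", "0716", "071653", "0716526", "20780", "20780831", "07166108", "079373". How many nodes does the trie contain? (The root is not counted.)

Count nodes per top-level branch (shared prefixes stored once):
  '0'-branch (046, 048351, 0712, 07124, 0715, 0716, 0716526, 071653, 07166108, 0716622992, 0716625731, 079373): 34 nodes
  '2'-branch (20780, 20780831): 8 nodes
Sum: 42

42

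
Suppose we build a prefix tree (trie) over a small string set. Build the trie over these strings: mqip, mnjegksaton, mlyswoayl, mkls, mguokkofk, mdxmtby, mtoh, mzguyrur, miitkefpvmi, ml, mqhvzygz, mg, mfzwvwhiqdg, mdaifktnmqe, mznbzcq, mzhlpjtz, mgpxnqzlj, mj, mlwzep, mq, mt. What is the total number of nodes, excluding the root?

Insert word by word; a character creates a node only if that edge doesn't already exist:
  "mqip" → 4 new (m, q, i, p)
  "mnjegksaton" → prefix "m" already present; 10 new (n, j, e, g, k, s, a, t, o, n)
  "mlyswoayl" → prefix "m" already present; 8 new (l, y, s, w, o, a, y, l)
  "mkls" → prefix "m" already present; 3 new (k, l, s)
  "mguokkofk" → prefix "m" already present; 8 new (g, u, o, k, k, o, f, k)
  "mdxmtby" → prefix "m" already present; 6 new (d, x, m, t, b, y)
  "mtoh" → prefix "m" already present; 3 new (t, o, h)
  "mzguyrur" → prefix "m" already present; 7 new (z, g, u, y, r, u, r)
  "miitkefpvmi" → prefix "m" already present; 10 new (i, i, t, k, e, f, p, v, m, i)
  "ml" → prefix "ml" already present; 0 new (none)
  "mqhvzygz" → prefix "mq" already present; 6 new (h, v, z, y, g, z)
  "mg" → prefix "mg" already present; 0 new (none)
  "mfzwvwhiqdg" → prefix "m" already present; 10 new (f, z, w, v, w, h, i, q, d, g)
  "mdaifktnmqe" → prefix "md" already present; 9 new (a, i, f, k, t, n, m, q, e)
  "mznbzcq" → prefix "mz" already present; 5 new (n, b, z, c, q)
  "mzhlpjtz" → prefix "mz" already present; 6 new (h, l, p, j, t, z)
  "mgpxnqzlj" → prefix "mg" already present; 7 new (p, x, n, q, z, l, j)
  "mj" → prefix "m" already present; 1 new (j)
  "mlwzep" → prefix "ml" already present; 4 new (w, z, e, p)
  "mq" → prefix "mq" already present; 0 new (none)
  "mt" → prefix "mt" already present; 0 new (none)
Total nodes = 4 + 10 + 8 + 3 + 8 + 6 + 3 + 7 + 10 + 0 + 6 + 0 + 10 + 9 + 5 + 6 + 7 + 1 + 4 + 0 + 0 = 107

107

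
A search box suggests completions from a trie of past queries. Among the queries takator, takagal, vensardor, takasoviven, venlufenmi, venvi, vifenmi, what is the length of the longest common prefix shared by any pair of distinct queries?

4

Equivalently: take the maximum, over all pairs, of their longest common prefix length.
e.g. "takagal" and "takasoviven" share the prefix "taka" of length 4; no pair shares a longer one.
Longest shared-prefix length: 4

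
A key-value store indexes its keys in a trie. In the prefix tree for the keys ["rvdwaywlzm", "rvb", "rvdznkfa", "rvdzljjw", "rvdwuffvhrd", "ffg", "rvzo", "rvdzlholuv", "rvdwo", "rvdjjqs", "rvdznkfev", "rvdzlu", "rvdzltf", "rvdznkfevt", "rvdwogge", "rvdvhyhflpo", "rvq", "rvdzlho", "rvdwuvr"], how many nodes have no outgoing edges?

Leaves are exactly the stored words that no other stored word extends.
Those words: "ffg", "rvb", "rvdjjqs", "rvdvhyhflpo", "rvdwaywlzm", "rvdwogge", "rvdwuffvhrd", "rvdwuvr", "rvdzlholuv", "rvdzljjw", "rvdzltf", "rvdzlu", "rvdznkfa", "rvdznkfevt", "rvq", "rvzo"
Leaf count: 16

16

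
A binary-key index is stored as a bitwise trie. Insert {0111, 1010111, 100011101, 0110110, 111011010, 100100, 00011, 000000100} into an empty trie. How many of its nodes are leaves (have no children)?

8

A leaf is a node with no children — equivalently, the end of a word that is not a proper prefix of any other stored word.
Those words: "000000100", "00011", "0110110", "0111", "100011101", "100100", "1010111", "111011010"
Leaf count: 8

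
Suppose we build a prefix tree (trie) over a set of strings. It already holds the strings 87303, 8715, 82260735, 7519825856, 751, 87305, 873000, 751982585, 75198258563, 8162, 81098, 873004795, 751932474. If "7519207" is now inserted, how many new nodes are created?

3

"7519" is already a path in the trie; the remaining "207" must be added.
Each of the 3 remaining characters creates one node.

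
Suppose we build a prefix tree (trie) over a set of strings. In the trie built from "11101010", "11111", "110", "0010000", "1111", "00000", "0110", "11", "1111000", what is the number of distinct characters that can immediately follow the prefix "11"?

Walk "11" from the root, arriving at one node.
Characters that immediately follow "11" among the stored strings: {0, 1}.
That node has 2 child edges.

2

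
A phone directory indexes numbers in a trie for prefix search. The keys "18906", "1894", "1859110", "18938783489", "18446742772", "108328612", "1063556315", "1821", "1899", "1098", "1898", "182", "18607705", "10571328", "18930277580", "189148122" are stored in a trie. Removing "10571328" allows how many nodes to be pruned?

6

Walk "10571328" from the leaf back toward the root, removing each node that no remaining word uses.
The suffix "571328" (6 nodes) is used only by "10571328"; the node for "10" still has the child "8", so pruning stops there.
Nodes removed: 6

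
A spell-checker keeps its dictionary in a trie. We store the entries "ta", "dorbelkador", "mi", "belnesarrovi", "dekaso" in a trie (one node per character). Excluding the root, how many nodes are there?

32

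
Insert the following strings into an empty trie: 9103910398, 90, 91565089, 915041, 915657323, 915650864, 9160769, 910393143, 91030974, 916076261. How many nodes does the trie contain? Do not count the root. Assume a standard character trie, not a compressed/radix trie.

42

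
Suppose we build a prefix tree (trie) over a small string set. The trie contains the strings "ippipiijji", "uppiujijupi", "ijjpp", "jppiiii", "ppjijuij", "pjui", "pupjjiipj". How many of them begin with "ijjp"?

1

Filter for entries beginning with "ijjp":
Matches: "ijjpp"
Count: 1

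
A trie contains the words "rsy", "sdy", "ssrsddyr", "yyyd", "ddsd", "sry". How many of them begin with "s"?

Traverse to the node for "s", then collect every word in that subtree.
Matches: "sdy", "sry", "ssrsddyr"
Count: 3

3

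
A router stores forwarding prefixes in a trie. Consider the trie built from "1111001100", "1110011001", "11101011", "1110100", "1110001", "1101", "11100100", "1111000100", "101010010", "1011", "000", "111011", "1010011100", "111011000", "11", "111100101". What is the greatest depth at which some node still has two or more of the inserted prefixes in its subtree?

Equivalently: take the maximum, over all pairs, of their longest common prefix length.
e.g. "111100101" and "1111001100" share the prefix "1111001" of length 7; no pair shares a longer one.
Longest shared-prefix length: 7

7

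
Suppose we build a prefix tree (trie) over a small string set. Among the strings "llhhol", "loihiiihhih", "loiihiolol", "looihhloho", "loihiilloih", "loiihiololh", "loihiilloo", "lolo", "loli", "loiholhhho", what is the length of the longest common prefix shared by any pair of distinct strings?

10

Equivalently: take the maximum, over all pairs, of their longest common prefix length.
e.g. "loiihiolol" and "loiihiololh" share the prefix "loiihiolol" of length 10; no pair shares a longer one.
Longest shared-prefix length: 10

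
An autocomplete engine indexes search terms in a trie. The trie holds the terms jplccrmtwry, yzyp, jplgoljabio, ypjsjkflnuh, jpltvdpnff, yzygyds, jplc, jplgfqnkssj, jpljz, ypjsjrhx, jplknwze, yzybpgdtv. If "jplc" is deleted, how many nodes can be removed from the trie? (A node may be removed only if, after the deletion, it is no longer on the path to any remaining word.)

0

A node on "jplc"'s path can go only if nothing else ends at it or branches off below it.
Every node on "jplc" is still needed (e.g. by "jplccrmtwry"), so nothing is freed.
Nodes removed: 0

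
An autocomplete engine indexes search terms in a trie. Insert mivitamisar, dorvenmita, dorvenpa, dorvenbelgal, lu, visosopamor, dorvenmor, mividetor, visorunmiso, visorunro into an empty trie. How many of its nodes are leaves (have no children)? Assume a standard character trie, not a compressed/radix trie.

10

A leaf is a node with no children — equivalently, the end of a word that is not a proper prefix of any other stored word.
Those words: "dorvenbelgal", "dorvenmita", "dorvenmor", "dorvenpa", "lu", "mividetor", "mivitamisar", "visorunmiso", "visorunro", "visosopamor"
Leaf count: 10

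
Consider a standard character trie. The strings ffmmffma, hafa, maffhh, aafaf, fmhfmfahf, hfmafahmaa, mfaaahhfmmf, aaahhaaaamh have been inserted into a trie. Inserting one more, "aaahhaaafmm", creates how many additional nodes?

Walking "aaahhaaafmm" from the root, the first 8 characters ("aaahhaaa") follow existing edges; "f" is the first miss.
New nodes needed: |"aaahhaaafmm"| − 8 = 11 − 8 = 3.

3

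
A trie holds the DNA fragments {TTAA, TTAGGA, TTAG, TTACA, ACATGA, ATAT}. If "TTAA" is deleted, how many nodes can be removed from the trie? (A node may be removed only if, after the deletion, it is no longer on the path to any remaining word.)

1

A node on "TTAA"'s path can go only if nothing else ends at it or branches off below it.
The suffix "A" (1 node) is used only by "TTAA"; the node for "TTA" still has the child "G", so pruning stops there.
Nodes removed: 1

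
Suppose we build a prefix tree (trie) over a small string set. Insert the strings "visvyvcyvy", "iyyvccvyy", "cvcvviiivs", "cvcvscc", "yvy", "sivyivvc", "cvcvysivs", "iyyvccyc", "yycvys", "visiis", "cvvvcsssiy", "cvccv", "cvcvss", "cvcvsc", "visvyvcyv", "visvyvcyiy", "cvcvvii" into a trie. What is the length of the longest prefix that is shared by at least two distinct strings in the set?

9

Look for the deepest trie node that still has at least two words in its subtree.
e.g. "visvyvcyv" and "visvyvcyvy" share the prefix "visvyvcyv" of length 9; no pair shares a longer one.
Longest shared-prefix length: 9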